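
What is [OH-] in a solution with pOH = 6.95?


[OH-] = 10^(-pOH)
[OH-] = 10^(-6.95)
[OH-] = 1.122e-07 M

1.122e-07 M


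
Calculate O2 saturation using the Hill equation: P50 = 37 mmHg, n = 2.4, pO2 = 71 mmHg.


Y = pO2^n / (P50^n + pO2^n)
Y = 71^2.4 / (37^2.4 + 71^2.4)
Y = 82.7%

82.7%


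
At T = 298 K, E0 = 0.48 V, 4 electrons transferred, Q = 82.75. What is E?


E = E0 - (RT/nF) * ln(Q)
E = 0.48 - (8.314 * 298 / (4 * 96485)) * ln(82.75)
E = 0.4517 V

0.4517 V


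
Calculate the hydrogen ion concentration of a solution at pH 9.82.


[H+] = 10^(-pH)
[H+] = 10^(-9.82)
[H+] = 1.514e-10 M

1.514e-10 M


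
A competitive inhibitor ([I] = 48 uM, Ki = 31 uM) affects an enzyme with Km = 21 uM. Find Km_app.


Km_app = Km * (1 + [I]/Ki)
Km_app = 21 * (1 + 48/31)
Km_app = 53.5161 uM

53.5161 uM


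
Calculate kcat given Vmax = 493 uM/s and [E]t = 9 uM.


kcat = Vmax / [E]t
kcat = 493 / 9
kcat = 54.7778 s^-1

54.7778 s^-1


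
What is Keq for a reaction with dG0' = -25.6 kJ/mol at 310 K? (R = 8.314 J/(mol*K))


Keq = exp(-dG0 * 1000 / (R * T))
Keq = exp(-(-25.6) * 1000 / (8.314 * 310))
Keq = 20593.3056

20593.3056


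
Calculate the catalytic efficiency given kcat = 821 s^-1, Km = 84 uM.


Catalytic efficiency = kcat / Km
= 821 / 84
= 9.7738 uM^-1*s^-1

9.7738 uM^-1*s^-1


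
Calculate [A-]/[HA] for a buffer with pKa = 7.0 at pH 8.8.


[A-]/[HA] = 10^(pH - pKa)
= 10^(8.8 - 7.0)
= 63.0957

63.0957


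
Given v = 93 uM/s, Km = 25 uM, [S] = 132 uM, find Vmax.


Vmax = v * (Km + [S]) / [S]
Vmax = 93 * (25 + 132) / 132
Vmax = 110.6136 uM/s

110.6136 uM/s


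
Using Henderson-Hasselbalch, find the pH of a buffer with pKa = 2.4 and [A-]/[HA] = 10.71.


pH = pKa + log10([A-]/[HA])
pH = 2.4 + log10(10.71)
pH = 3.4298

3.4298


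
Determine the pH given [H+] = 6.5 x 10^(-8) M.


pH = -log10([H+])
pH = -log10(6.5 x 10^(-8))
pH = 7.1871

7.1871


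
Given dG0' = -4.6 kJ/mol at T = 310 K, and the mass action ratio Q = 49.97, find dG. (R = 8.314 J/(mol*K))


dG = dG0' + RT * ln(Q) / 1000
dG = -4.6 + 8.314 * 310 * ln(49.97) / 1000
dG = 5.4811 kJ/mol

5.4811 kJ/mol


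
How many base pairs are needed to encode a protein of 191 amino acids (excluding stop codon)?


Each amino acid = 1 codon = 3 bp
bp = 191 * 3 = 573 bp

573 bp


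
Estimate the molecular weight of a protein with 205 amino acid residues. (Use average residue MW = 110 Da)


MW = n_residues * 110 Da
MW = 205 * 110
MW = 22550 Da

22550 Da


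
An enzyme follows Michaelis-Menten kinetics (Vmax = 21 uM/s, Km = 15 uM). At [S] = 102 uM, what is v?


v = Vmax * [S] / (Km + [S])
v = 21 * 102 / (15 + 102)
v = 18.3077 uM/s

18.3077 uM/s


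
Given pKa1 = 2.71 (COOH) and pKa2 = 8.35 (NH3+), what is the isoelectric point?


pI = (pKa1 + pKa2) / 2
pI = (2.71 + 8.35) / 2
pI = 5.53

5.53


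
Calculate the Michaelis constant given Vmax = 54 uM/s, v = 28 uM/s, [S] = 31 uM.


Km = [S] * (Vmax - v) / v
Km = 31 * (54 - 28) / 28
Km = 28.7857 uM

28.7857 uM


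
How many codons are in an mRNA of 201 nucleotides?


codons = nucleotides / 3
codons = 201 / 3 = 67

67


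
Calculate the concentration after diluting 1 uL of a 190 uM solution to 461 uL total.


C2 = C1 * V1 / V2
C2 = 190 * 1 / 461
C2 = 0.4121 uM

0.4121 uM


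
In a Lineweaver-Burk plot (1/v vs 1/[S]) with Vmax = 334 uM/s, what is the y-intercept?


y-intercept = 1/Vmax
= 1/334
= 0.003 s/uM

0.003 s/uM


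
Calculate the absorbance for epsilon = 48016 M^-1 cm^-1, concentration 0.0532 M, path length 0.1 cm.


A = epsilon * c * l
A = 48016 * 0.0532 * 0.1
A = 255.4451

255.4451


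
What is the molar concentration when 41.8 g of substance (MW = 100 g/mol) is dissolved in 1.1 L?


C = (mass / MW) / volume
C = (41.8 / 100) / 1.1
C = 0.38 M

0.38 M


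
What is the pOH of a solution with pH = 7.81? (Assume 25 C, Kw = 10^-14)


pOH = 14 - pH
pOH = 14 - 7.81
pOH = 6.19

6.19


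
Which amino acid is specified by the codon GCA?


Standard genetic code lookup.
Codon GCA -> Ala

Ala


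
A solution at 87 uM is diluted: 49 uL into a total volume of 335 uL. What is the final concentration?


C2 = C1 * V1 / V2
C2 = 87 * 49 / 335
C2 = 12.7254 uM

12.7254 uM


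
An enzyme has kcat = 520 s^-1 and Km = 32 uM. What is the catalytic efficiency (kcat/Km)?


Catalytic efficiency = kcat / Km
= 520 / 32
= 16.25 uM^-1*s^-1

16.25 uM^-1*s^-1


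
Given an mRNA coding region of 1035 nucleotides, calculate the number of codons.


codons = nucleotides / 3
codons = 1035 / 3 = 345

345


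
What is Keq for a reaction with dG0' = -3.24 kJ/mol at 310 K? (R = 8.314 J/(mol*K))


Keq = exp(-dG0 * 1000 / (R * T))
Keq = exp(-(-3.24) * 1000 / (8.314 * 310))
Keq = 3.5152

3.5152


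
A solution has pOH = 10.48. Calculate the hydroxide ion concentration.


[OH-] = 10^(-pOH)
[OH-] = 10^(-10.48)
[OH-] = 3.311e-11 M

3.311e-11 M


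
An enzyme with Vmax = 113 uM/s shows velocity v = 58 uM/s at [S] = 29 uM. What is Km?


Km = [S] * (Vmax - v) / v
Km = 29 * (113 - 58) / 58
Km = 27.5 uM

27.5 uM


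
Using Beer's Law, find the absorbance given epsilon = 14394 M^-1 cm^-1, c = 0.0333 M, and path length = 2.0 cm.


A = epsilon * c * l
A = 14394 * 0.0333 * 2.0
A = 958.6404

958.6404


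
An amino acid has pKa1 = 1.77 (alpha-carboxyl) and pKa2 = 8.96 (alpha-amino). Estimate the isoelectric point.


pI = (pKa1 + pKa2) / 2
pI = (1.77 + 8.96) / 2
pI = 5.365

5.365


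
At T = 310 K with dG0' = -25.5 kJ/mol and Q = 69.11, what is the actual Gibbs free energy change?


dG = dG0' + RT * ln(Q) / 1000
dG = -25.5 + 8.314 * 310 * ln(69.11) / 1000
dG = -14.5832 kJ/mol

-14.5832 kJ/mol


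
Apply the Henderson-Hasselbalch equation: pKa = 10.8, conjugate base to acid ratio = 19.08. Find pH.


pH = pKa + log10([A-]/[HA])
pH = 10.8 + log10(19.08)
pH = 12.0806

12.0806


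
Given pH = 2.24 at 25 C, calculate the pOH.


pOH = 14 - pH
pOH = 14 - 2.24
pOH = 11.76

11.76


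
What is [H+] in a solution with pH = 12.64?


[H+] = 10^(-pH)
[H+] = 10^(-12.64)
[H+] = 2.291e-13 M

2.291e-13 M


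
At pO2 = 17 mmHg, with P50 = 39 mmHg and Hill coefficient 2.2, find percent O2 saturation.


Y = pO2^n / (P50^n + pO2^n)
Y = 17^2.2 / (39^2.2 + 17^2.2)
Y = 13.86%

13.86%


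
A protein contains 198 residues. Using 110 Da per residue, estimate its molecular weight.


MW = n_residues * 110 Da
MW = 198 * 110
MW = 21780 Da

21780 Da


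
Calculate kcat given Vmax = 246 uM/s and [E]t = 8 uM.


kcat = Vmax / [E]t
kcat = 246 / 8
kcat = 30.75 s^-1

30.75 s^-1


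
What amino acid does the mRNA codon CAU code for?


Standard genetic code lookup.
Codon CAU -> His

His


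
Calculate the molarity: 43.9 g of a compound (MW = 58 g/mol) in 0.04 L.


C = (mass / MW) / volume
C = (43.9 / 58) / 0.04
C = 18.9224 M

18.9224 M


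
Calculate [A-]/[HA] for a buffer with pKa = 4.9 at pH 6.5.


[A-]/[HA] = 10^(pH - pKa)
= 10^(6.5 - 4.9)
= 39.8107

39.8107


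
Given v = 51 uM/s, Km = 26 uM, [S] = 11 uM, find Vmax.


Vmax = v * (Km + [S]) / [S]
Vmax = 51 * (26 + 11) / 11
Vmax = 171.5455 uM/s

171.5455 uM/s


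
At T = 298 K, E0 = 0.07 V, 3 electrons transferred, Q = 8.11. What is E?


E = E0 - (RT/nF) * ln(Q)
E = 0.07 - (8.314 * 298 / (3 * 96485)) * ln(8.11)
E = 0.0521 V

0.0521 V


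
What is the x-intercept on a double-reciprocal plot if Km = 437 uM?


x-intercept = -1/Km
= -1/437
= -0.0023 1/uM

-0.0023 1/uM


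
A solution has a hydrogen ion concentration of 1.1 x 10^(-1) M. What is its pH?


pH = -log10([H+])
pH = -log10(1.1 x 10^(-1))
pH = 0.9586

0.9586


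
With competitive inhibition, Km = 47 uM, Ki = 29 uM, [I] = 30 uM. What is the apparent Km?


Km_app = Km * (1 + [I]/Ki)
Km_app = 47 * (1 + 30/29)
Km_app = 95.6207 uM

95.6207 uM


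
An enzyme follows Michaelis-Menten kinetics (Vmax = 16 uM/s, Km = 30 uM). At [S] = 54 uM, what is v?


v = Vmax * [S] / (Km + [S])
v = 16 * 54 / (30 + 54)
v = 10.2857 uM/s

10.2857 uM/s


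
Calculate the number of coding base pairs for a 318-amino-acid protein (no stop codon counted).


Each amino acid = 1 codon = 3 bp
bp = 318 * 3 = 954 bp

954 bp


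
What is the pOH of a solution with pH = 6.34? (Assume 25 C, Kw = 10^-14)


pOH = 14 - pH
pOH = 14 - 6.34
pOH = 7.66

7.66


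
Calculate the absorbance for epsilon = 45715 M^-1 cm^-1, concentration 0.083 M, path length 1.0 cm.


A = epsilon * c * l
A = 45715 * 0.083 * 1.0
A = 3794.345

3794.345


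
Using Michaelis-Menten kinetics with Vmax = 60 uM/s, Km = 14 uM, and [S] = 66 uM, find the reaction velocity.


v = Vmax * [S] / (Km + [S])
v = 60 * 66 / (14 + 66)
v = 49.5 uM/s

49.5 uM/s


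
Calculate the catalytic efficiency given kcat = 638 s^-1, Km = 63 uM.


Catalytic efficiency = kcat / Km
= 638 / 63
= 10.127 uM^-1*s^-1

10.127 uM^-1*s^-1


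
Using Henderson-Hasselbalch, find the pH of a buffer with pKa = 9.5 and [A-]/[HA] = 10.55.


pH = pKa + log10([A-]/[HA])
pH = 9.5 + log10(10.55)
pH = 10.5233

10.5233


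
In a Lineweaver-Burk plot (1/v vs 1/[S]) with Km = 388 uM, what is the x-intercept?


x-intercept = -1/Km
= -1/388
= -0.0026 1/uM

-0.0026 1/uM


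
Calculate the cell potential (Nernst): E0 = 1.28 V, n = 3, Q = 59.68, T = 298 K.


E = E0 - (RT/nF) * ln(Q)
E = 1.28 - (8.314 * 298 / (3 * 96485)) * ln(59.68)
E = 1.245 V

1.245 V


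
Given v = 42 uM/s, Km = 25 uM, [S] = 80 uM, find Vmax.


Vmax = v * (Km + [S]) / [S]
Vmax = 42 * (25 + 80) / 80
Vmax = 55.125 uM/s

55.125 uM/s


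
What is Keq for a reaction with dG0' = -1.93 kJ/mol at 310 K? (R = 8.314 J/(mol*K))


Keq = exp(-dG0 * 1000 / (R * T))
Keq = exp(-(-1.93) * 1000 / (8.314 * 310))
Keq = 2.1145

2.1145


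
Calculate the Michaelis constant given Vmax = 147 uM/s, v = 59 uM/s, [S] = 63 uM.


Km = [S] * (Vmax - v) / v
Km = 63 * (147 - 59) / 59
Km = 93.9661 uM

93.9661 uM


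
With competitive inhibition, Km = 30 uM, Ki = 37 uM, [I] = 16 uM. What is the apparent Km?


Km_app = Km * (1 + [I]/Ki)
Km_app = 30 * (1 + 16/37)
Km_app = 42.973 uM

42.973 uM


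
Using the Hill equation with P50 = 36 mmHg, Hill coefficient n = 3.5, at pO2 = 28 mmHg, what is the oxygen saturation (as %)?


Y = pO2^n / (P50^n + pO2^n)
Y = 28^3.5 / (36^3.5 + 28^3.5)
Y = 29.33%

29.33%


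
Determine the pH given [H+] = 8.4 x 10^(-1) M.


pH = -log10([H+])
pH = -log10(8.4 x 10^(-1))
pH = 0.0757

0.0757


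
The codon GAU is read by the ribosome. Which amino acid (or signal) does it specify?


Standard genetic code lookup.
Codon GAU -> Asp

Asp


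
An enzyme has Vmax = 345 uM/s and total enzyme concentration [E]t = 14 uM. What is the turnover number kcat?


kcat = Vmax / [E]t
kcat = 345 / 14
kcat = 24.6429 s^-1

24.6429 s^-1


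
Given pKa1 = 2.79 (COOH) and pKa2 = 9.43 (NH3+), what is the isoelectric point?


pI = (pKa1 + pKa2) / 2
pI = (2.79 + 9.43) / 2
pI = 6.11

6.11


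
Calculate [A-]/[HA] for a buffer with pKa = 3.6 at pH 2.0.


[A-]/[HA] = 10^(pH - pKa)
= 10^(2.0 - 3.6)
= 0.0251

0.0251


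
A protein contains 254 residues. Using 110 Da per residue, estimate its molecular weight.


MW = n_residues * 110 Da
MW = 254 * 110
MW = 27940 Da

27940 Da


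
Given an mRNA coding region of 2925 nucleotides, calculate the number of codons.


codons = nucleotides / 3
codons = 2925 / 3 = 975

975


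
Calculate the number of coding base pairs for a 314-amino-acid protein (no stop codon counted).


Each amino acid = 1 codon = 3 bp
bp = 314 * 3 = 942 bp

942 bp


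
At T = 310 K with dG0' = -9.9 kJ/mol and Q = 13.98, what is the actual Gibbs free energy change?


dG = dG0' + RT * ln(Q) / 1000
dG = -9.9 + 8.314 * 310 * ln(13.98) / 1000
dG = -3.1019 kJ/mol

-3.1019 kJ/mol


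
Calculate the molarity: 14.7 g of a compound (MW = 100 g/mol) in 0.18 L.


C = (mass / MW) / volume
C = (14.7 / 100) / 0.18
C = 0.8167 M

0.8167 M


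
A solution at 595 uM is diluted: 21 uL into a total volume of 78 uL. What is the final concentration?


C2 = C1 * V1 / V2
C2 = 595 * 21 / 78
C2 = 160.1923 uM

160.1923 uM


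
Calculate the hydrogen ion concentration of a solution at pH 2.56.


[H+] = 10^(-pH)
[H+] = 10^(-2.56)
[H+] = 0.0028 M

0.0028 M


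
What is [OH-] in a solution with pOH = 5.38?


[OH-] = 10^(-pOH)
[OH-] = 10^(-5.38)
[OH-] = 4.169e-06 M

4.169e-06 M


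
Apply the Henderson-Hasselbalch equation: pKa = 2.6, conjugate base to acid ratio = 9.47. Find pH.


pH = pKa + log10([A-]/[HA])
pH = 2.6 + log10(9.47)
pH = 3.5763

3.5763


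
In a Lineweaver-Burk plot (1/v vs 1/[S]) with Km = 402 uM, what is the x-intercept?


x-intercept = -1/Km
= -1/402
= -0.0025 1/uM

-0.0025 1/uM


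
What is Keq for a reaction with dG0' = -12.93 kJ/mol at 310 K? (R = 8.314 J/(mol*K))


Keq = exp(-dG0 * 1000 / (R * T))
Keq = exp(-(-12.93) * 1000 / (8.314 * 310))
Keq = 150.9276

150.9276


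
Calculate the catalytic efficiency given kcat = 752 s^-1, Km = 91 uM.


Catalytic efficiency = kcat / Km
= 752 / 91
= 8.2637 uM^-1*s^-1

8.2637 uM^-1*s^-1


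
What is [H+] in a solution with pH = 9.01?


[H+] = 10^(-pH)
[H+] = 10^(-9.01)
[H+] = 9.772e-10 M

9.772e-10 M


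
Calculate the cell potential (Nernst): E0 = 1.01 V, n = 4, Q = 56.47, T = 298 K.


E = E0 - (RT/nF) * ln(Q)
E = 1.01 - (8.314 * 298 / (4 * 96485)) * ln(56.47)
E = 0.9841 V

0.9841 V


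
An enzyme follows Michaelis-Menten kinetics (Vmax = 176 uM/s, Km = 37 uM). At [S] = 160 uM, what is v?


v = Vmax * [S] / (Km + [S])
v = 176 * 160 / (37 + 160)
v = 142.9442 uM/s

142.9442 uM/s


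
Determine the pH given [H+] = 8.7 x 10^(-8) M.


pH = -log10([H+])
pH = -log10(8.7 x 10^(-8))
pH = 7.0605

7.0605


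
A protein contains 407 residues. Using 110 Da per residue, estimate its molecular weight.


MW = n_residues * 110 Da
MW = 407 * 110
MW = 44770 Da

44770 Da


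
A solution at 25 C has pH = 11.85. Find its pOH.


pOH = 14 - pH
pOH = 14 - 11.85
pOH = 2.15

2.15


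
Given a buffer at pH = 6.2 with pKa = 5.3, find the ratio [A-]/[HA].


[A-]/[HA] = 10^(pH - pKa)
= 10^(6.2 - 5.3)
= 7.9433

7.9433


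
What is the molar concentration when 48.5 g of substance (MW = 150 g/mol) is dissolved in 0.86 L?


C = (mass / MW) / volume
C = (48.5 / 150) / 0.86
C = 0.376 M

0.376 M


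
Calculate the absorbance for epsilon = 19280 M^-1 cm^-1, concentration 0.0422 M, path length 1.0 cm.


A = epsilon * c * l
A = 19280 * 0.0422 * 1.0
A = 813.616

813.616


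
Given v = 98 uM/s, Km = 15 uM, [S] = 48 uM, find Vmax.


Vmax = v * (Km + [S]) / [S]
Vmax = 98 * (15 + 48) / 48
Vmax = 128.625 uM/s

128.625 uM/s


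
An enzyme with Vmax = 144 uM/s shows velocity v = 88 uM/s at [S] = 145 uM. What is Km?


Km = [S] * (Vmax - v) / v
Km = 145 * (144 - 88) / 88
Km = 92.2727 uM

92.2727 uM


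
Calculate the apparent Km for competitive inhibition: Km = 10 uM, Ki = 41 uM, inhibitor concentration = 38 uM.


Km_app = Km * (1 + [I]/Ki)
Km_app = 10 * (1 + 38/41)
Km_app = 19.2683 uM

19.2683 uM


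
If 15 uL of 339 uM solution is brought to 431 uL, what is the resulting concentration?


C2 = C1 * V1 / V2
C2 = 339 * 15 / 431
C2 = 11.7981 uM

11.7981 uM


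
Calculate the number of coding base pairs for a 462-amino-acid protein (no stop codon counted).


Each amino acid = 1 codon = 3 bp
bp = 462 * 3 = 1386 bp

1386 bp


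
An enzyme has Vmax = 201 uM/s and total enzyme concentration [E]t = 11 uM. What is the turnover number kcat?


kcat = Vmax / [E]t
kcat = 201 / 11
kcat = 18.2727 s^-1

18.2727 s^-1


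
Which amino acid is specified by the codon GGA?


Standard genetic code lookup.
Codon GGA -> Gly

Gly


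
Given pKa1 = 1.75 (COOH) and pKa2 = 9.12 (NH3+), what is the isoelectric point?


pI = (pKa1 + pKa2) / 2
pI = (1.75 + 9.12) / 2
pI = 5.435

5.435


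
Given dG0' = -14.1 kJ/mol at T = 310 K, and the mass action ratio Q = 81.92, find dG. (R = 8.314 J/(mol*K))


dG = dG0' + RT * ln(Q) / 1000
dG = -14.1 + 8.314 * 310 * ln(81.92) / 1000
dG = -2.7449 kJ/mol

-2.7449 kJ/mol


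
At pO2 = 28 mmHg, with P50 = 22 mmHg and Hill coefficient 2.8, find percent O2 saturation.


Y = pO2^n / (P50^n + pO2^n)
Y = 28^2.8 / (22^2.8 + 28^2.8)
Y = 66.27%

66.27%


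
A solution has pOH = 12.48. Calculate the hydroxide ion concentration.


[OH-] = 10^(-pOH)
[OH-] = 10^(-12.48)
[OH-] = 3.311e-13 M

3.311e-13 M


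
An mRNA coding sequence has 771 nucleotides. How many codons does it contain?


codons = nucleotides / 3
codons = 771 / 3 = 257

257


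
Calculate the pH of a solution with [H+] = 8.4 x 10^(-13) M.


pH = -log10([H+])
pH = -log10(8.4 x 10^(-13))
pH = 12.0757

12.0757


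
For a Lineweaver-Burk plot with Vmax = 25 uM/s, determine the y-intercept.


y-intercept = 1/Vmax
= 1/25
= 0.04 s/uM

0.04 s/uM


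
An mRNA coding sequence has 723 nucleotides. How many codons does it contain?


codons = nucleotides / 3
codons = 723 / 3 = 241

241


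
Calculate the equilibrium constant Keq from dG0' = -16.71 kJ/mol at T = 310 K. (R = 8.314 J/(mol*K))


Keq = exp(-dG0 * 1000 / (R * T))
Keq = exp(-(-16.71) * 1000 / (8.314 * 310))
Keq = 654.2102

654.2102


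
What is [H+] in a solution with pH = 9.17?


[H+] = 10^(-pH)
[H+] = 10^(-9.17)
[H+] = 6.761e-10 M

6.761e-10 M


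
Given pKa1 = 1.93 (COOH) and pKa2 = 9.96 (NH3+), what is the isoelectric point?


pI = (pKa1 + pKa2) / 2
pI = (1.93 + 9.96) / 2
pI = 5.945

5.945


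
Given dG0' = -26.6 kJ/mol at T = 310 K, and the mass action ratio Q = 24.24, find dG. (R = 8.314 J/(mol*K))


dG = dG0' + RT * ln(Q) / 1000
dG = -26.6 + 8.314 * 310 * ln(24.24) / 1000
dG = -18.3834 kJ/mol

-18.3834 kJ/mol


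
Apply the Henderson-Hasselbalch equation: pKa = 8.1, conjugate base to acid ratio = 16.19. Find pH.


pH = pKa + log10([A-]/[HA])
pH = 8.1 + log10(16.19)
pH = 9.3092

9.3092


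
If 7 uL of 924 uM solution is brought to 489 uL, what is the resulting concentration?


C2 = C1 * V1 / V2
C2 = 924 * 7 / 489
C2 = 13.227 uM

13.227 uM


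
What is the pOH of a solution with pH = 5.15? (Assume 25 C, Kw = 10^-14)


pOH = 14 - pH
pOH = 14 - 5.15
pOH = 8.85

8.85


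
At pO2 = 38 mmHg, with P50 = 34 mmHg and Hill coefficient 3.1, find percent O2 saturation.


Y = pO2^n / (P50^n + pO2^n)
Y = 38^3.1 / (34^3.1 + 38^3.1)
Y = 58.54%

58.54%


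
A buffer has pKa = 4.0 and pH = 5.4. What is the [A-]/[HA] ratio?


[A-]/[HA] = 10^(pH - pKa)
= 10^(5.4 - 4.0)
= 25.1189

25.1189


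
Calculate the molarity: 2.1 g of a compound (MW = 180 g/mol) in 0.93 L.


C = (mass / MW) / volume
C = (2.1 / 180) / 0.93
C = 0.0125 M

0.0125 M


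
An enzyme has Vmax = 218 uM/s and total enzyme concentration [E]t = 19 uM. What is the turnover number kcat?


kcat = Vmax / [E]t
kcat = 218 / 19
kcat = 11.4737 s^-1

11.4737 s^-1


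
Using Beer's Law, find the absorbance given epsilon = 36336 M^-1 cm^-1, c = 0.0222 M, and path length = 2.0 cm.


A = epsilon * c * l
A = 36336 * 0.0222 * 2.0
A = 1613.3184

1613.3184


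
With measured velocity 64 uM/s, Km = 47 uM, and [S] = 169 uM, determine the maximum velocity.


Vmax = v * (Km + [S]) / [S]
Vmax = 64 * (47 + 169) / 169
Vmax = 81.7988 uM/s

81.7988 uM/s


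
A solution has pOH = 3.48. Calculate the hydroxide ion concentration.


[OH-] = 10^(-pOH)
[OH-] = 10^(-3.48)
[OH-] = 3.311e-04 M

3.311e-04 M


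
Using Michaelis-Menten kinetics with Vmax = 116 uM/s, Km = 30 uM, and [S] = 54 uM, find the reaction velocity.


v = Vmax * [S] / (Km + [S])
v = 116 * 54 / (30 + 54)
v = 74.5714 uM/s

74.5714 uM/s


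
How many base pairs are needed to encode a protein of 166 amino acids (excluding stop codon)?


Each amino acid = 1 codon = 3 bp
bp = 166 * 3 = 498 bp

498 bp


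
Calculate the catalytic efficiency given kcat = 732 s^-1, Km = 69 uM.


Catalytic efficiency = kcat / Km
= 732 / 69
= 10.6087 uM^-1*s^-1

10.6087 uM^-1*s^-1


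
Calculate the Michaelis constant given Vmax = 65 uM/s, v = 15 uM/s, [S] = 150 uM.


Km = [S] * (Vmax - v) / v
Km = 150 * (65 - 15) / 15
Km = 500.0 uM

500.0 uM


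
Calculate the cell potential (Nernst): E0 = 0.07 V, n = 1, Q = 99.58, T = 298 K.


E = E0 - (RT/nF) * ln(Q)
E = 0.07 - (8.314 * 298 / (1 * 96485)) * ln(99.58)
E = -0.0481 V

-0.0481 V


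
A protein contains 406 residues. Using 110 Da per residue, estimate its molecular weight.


MW = n_residues * 110 Da
MW = 406 * 110
MW = 44660 Da

44660 Da


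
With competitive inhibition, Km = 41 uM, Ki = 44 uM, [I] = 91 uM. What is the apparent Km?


Km_app = Km * (1 + [I]/Ki)
Km_app = 41 * (1 + 91/44)
Km_app = 125.7955 uM

125.7955 uM


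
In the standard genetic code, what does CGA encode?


Standard genetic code lookup.
Codon CGA -> Arg

Arg


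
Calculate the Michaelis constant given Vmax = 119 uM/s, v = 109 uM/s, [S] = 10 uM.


Km = [S] * (Vmax - v) / v
Km = 10 * (119 - 109) / 109
Km = 0.9174 uM

0.9174 uM


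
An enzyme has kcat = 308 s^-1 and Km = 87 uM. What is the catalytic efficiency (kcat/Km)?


Catalytic efficiency = kcat / Km
= 308 / 87
= 3.5402 uM^-1*s^-1

3.5402 uM^-1*s^-1


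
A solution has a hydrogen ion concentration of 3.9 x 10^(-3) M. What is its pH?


pH = -log10([H+])
pH = -log10(3.9 x 10^(-3))
pH = 2.4089

2.4089


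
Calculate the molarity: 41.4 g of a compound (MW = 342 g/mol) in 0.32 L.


C = (mass / MW) / volume
C = (41.4 / 342) / 0.32
C = 0.3783 M

0.3783 M


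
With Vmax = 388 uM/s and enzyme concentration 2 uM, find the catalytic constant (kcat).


kcat = Vmax / [E]t
kcat = 388 / 2
kcat = 194.0 s^-1

194.0 s^-1


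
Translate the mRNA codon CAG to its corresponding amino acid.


Standard genetic code lookup.
Codon CAG -> Gln

Gln


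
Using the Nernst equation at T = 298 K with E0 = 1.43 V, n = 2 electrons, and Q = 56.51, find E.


E = E0 - (RT/nF) * ln(Q)
E = 1.43 - (8.314 * 298 / (2 * 96485)) * ln(56.51)
E = 1.3782 V

1.3782 V


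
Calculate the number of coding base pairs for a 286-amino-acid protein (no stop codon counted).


Each amino acid = 1 codon = 3 bp
bp = 286 * 3 = 858 bp

858 bp


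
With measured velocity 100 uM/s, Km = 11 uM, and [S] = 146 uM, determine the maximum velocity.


Vmax = v * (Km + [S]) / [S]
Vmax = 100 * (11 + 146) / 146
Vmax = 107.5342 uM/s

107.5342 uM/s


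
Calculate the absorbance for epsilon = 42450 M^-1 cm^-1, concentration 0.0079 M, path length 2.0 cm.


A = epsilon * c * l
A = 42450 * 0.0079 * 2.0
A = 670.71

670.71


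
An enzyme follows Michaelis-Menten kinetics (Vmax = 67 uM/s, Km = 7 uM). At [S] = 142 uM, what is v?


v = Vmax * [S] / (Km + [S])
v = 67 * 142 / (7 + 142)
v = 63.8523 uM/s

63.8523 uM/s


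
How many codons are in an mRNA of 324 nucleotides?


codons = nucleotides / 3
codons = 324 / 3 = 108

108


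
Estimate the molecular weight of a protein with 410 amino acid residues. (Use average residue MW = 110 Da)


MW = n_residues * 110 Da
MW = 410 * 110
MW = 45100 Da

45100 Da


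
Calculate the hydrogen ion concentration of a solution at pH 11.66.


[H+] = 10^(-pH)
[H+] = 10^(-11.66)
[H+] = 2.188e-12 M

2.188e-12 M


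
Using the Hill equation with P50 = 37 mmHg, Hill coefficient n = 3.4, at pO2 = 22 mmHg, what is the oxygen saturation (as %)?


Y = pO2^n / (P50^n + pO2^n)
Y = 22^3.4 / (37^3.4 + 22^3.4)
Y = 14.58%

14.58%


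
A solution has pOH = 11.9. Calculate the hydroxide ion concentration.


[OH-] = 10^(-pOH)
[OH-] = 10^(-11.9)
[OH-] = 1.259e-12 M

1.259e-12 M


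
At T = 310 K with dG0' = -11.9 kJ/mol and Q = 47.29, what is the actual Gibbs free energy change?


dG = dG0' + RT * ln(Q) / 1000
dG = -11.9 + 8.314 * 310 * ln(47.29) / 1000
dG = -1.961 kJ/mol

-1.961 kJ/mol


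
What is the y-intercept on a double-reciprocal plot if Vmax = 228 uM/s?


y-intercept = 1/Vmax
= 1/228
= 0.0044 s/uM

0.0044 s/uM


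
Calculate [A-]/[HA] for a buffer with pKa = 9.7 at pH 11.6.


[A-]/[HA] = 10^(pH - pKa)
= 10^(11.6 - 9.7)
= 79.4328

79.4328


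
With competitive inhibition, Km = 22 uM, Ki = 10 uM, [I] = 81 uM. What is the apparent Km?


Km_app = Km * (1 + [I]/Ki)
Km_app = 22 * (1 + 81/10)
Km_app = 200.2 uM

200.2 uM


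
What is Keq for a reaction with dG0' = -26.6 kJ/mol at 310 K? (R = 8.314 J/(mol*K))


Keq = exp(-dG0 * 1000 / (R * T))
Keq = exp(-(-26.6) * 1000 / (8.314 * 310))
Keq = 30355.0526

30355.0526


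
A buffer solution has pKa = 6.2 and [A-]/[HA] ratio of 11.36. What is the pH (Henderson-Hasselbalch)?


pH = pKa + log10([A-]/[HA])
pH = 6.2 + log10(11.36)
pH = 7.2554

7.2554


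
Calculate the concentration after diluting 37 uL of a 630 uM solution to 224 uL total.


C2 = C1 * V1 / V2
C2 = 630 * 37 / 224
C2 = 104.0625 uM

104.0625 uM


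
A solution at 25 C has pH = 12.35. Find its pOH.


pOH = 14 - pH
pOH = 14 - 12.35
pOH = 1.65

1.65


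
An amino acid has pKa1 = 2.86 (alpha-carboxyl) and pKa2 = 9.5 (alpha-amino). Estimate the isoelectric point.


pI = (pKa1 + pKa2) / 2
pI = (2.86 + 9.5) / 2
pI = 6.18

6.18


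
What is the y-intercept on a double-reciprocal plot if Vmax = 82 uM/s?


y-intercept = 1/Vmax
= 1/82
= 0.0122 s/uM

0.0122 s/uM


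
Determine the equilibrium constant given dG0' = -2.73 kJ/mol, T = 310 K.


Keq = exp(-dG0 * 1000 / (R * T))
Keq = exp(-(-2.73) * 1000 / (8.314 * 310))
Keq = 2.8842

2.8842


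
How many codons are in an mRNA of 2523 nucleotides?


codons = nucleotides / 3
codons = 2523 / 3 = 841

841


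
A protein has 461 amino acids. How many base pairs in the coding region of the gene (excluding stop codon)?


Each amino acid = 1 codon = 3 bp
bp = 461 * 3 = 1383 bp

1383 bp


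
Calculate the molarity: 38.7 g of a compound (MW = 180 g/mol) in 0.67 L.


C = (mass / MW) / volume
C = (38.7 / 180) / 0.67
C = 0.3209 M

0.3209 M


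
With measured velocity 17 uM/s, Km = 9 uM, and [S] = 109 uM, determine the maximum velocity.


Vmax = v * (Km + [S]) / [S]
Vmax = 17 * (9 + 109) / 109
Vmax = 18.4037 uM/s

18.4037 uM/s


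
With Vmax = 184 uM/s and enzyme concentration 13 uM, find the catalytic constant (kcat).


kcat = Vmax / [E]t
kcat = 184 / 13
kcat = 14.1538 s^-1

14.1538 s^-1


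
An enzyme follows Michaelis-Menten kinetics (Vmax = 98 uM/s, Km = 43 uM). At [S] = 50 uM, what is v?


v = Vmax * [S] / (Km + [S])
v = 98 * 50 / (43 + 50)
v = 52.6882 uM/s

52.6882 uM/s


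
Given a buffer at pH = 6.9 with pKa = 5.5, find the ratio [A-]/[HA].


[A-]/[HA] = 10^(pH - pKa)
= 10^(6.9 - 5.5)
= 25.1189

25.1189


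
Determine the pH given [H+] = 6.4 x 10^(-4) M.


pH = -log10([H+])
pH = -log10(6.4 x 10^(-4))
pH = 3.1938

3.1938


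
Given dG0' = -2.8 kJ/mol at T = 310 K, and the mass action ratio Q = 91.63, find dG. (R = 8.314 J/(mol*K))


dG = dG0' + RT * ln(Q) / 1000
dG = -2.8 + 8.314 * 310 * ln(91.63) / 1000
dG = 8.8438 kJ/mol

8.8438 kJ/mol


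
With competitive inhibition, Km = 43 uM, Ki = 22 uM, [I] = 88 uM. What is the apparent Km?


Km_app = Km * (1 + [I]/Ki)
Km_app = 43 * (1 + 88/22)
Km_app = 215.0 uM

215.0 uM


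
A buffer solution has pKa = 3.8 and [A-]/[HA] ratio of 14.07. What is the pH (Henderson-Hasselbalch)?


pH = pKa + log10([A-]/[HA])
pH = 3.8 + log10(14.07)
pH = 4.9483

4.9483


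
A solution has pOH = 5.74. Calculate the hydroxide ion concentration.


[OH-] = 10^(-pOH)
[OH-] = 10^(-5.74)
[OH-] = 1.820e-06 M

1.820e-06 M


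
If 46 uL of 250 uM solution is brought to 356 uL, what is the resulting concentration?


C2 = C1 * V1 / V2
C2 = 250 * 46 / 356
C2 = 32.3034 uM

32.3034 uM


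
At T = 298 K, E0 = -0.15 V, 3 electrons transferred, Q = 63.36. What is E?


E = E0 - (RT/nF) * ln(Q)
E = -0.15 - (8.314 * 298 / (3 * 96485)) * ln(63.36)
E = -0.1855 V

-0.1855 V


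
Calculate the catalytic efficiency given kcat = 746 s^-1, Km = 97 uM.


Catalytic efficiency = kcat / Km
= 746 / 97
= 7.6907 uM^-1*s^-1

7.6907 uM^-1*s^-1


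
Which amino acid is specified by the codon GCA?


Standard genetic code lookup.
Codon GCA -> Ala

Ala


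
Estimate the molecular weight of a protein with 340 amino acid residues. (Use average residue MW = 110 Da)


MW = n_residues * 110 Da
MW = 340 * 110
MW = 37400 Da

37400 Da


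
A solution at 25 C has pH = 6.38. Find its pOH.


pOH = 14 - pH
pOH = 14 - 6.38
pOH = 7.62

7.62


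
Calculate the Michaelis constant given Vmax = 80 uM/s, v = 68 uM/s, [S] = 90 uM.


Km = [S] * (Vmax - v) / v
Km = 90 * (80 - 68) / 68
Km = 15.8824 uM

15.8824 uM


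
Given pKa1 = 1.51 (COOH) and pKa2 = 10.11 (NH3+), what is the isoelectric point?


pI = (pKa1 + pKa2) / 2
pI = (1.51 + 10.11) / 2
pI = 5.81

5.81


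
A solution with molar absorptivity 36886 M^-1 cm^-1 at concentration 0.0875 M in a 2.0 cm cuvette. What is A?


A = epsilon * c * l
A = 36886 * 0.0875 * 2.0
A = 6455.05

6455.05


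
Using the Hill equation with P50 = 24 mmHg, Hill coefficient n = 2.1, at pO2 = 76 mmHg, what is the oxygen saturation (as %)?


Y = pO2^n / (P50^n + pO2^n)
Y = 76^2.1 / (24^2.1 + 76^2.1)
Y = 91.84%

91.84%


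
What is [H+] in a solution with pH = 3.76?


[H+] = 10^(-pH)
[H+] = 10^(-3.76)
[H+] = 1.738e-04 M

1.738e-04 M


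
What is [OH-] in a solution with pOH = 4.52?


[OH-] = 10^(-pOH)
[OH-] = 10^(-4.52)
[OH-] = 3.020e-05 M

3.020e-05 M


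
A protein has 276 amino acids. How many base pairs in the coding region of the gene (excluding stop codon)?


Each amino acid = 1 codon = 3 bp
bp = 276 * 3 = 828 bp

828 bp


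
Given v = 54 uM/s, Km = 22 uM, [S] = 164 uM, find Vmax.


Vmax = v * (Km + [S]) / [S]
Vmax = 54 * (22 + 164) / 164
Vmax = 61.2439 uM/s

61.2439 uM/s


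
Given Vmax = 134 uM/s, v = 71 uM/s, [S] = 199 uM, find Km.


Km = [S] * (Vmax - v) / v
Km = 199 * (134 - 71) / 71
Km = 176.5775 uM

176.5775 uM


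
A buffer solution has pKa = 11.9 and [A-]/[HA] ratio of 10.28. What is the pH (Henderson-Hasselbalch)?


pH = pKa + log10([A-]/[HA])
pH = 11.9 + log10(10.28)
pH = 12.912

12.912


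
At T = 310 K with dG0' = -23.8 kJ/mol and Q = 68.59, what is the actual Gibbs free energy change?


dG = dG0' + RT * ln(Q) / 1000
dG = -23.8 + 8.314 * 310 * ln(68.59) / 1000
dG = -12.9026 kJ/mol

-12.9026 kJ/mol


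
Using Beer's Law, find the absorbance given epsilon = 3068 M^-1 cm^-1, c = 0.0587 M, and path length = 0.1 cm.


A = epsilon * c * l
A = 3068 * 0.0587 * 0.1
A = 18.0092

18.0092


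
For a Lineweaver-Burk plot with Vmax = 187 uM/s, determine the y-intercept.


y-intercept = 1/Vmax
= 1/187
= 0.0053 s/uM

0.0053 s/uM


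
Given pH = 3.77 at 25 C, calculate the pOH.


pOH = 14 - pH
pOH = 14 - 3.77
pOH = 10.23

10.23


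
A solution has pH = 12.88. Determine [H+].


[H+] = 10^(-pH)
[H+] = 10^(-12.88)
[H+] = 1.318e-13 M

1.318e-13 M


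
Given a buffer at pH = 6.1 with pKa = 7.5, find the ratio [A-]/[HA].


[A-]/[HA] = 10^(pH - pKa)
= 10^(6.1 - 7.5)
= 0.0398

0.0398


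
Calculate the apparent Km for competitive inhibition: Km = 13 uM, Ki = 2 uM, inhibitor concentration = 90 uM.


Km_app = Km * (1 + [I]/Ki)
Km_app = 13 * (1 + 90/2)
Km_app = 598.0 uM

598.0 uM


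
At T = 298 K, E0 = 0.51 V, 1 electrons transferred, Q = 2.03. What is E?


E = E0 - (RT/nF) * ln(Q)
E = 0.51 - (8.314 * 298 / (1 * 96485)) * ln(2.03)
E = 0.4918 V

0.4918 V


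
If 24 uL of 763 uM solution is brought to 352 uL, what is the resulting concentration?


C2 = C1 * V1 / V2
C2 = 763 * 24 / 352
C2 = 52.0227 uM

52.0227 uM


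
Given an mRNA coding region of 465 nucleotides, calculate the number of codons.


codons = nucleotides / 3
codons = 465 / 3 = 155

155


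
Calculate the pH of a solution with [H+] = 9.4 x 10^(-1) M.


pH = -log10([H+])
pH = -log10(9.4 x 10^(-1))
pH = 0.0269

0.0269


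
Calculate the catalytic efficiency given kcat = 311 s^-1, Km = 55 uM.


Catalytic efficiency = kcat / Km
= 311 / 55
= 5.6545 uM^-1*s^-1

5.6545 uM^-1*s^-1


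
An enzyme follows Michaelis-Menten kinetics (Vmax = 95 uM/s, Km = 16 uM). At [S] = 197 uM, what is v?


v = Vmax * [S] / (Km + [S])
v = 95 * 197 / (16 + 197)
v = 87.8638 uM/s

87.8638 uM/s


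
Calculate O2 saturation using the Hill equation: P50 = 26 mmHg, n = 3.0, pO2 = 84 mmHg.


Y = pO2^n / (P50^n + pO2^n)
Y = 84^3.0 / (26^3.0 + 84^3.0)
Y = 97.12%

97.12%


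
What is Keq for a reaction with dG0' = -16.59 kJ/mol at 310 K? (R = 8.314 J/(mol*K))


Keq = exp(-dG0 * 1000 / (R * T))
Keq = exp(-(-16.59) * 1000 / (8.314 * 310))
Keq = 624.4486

624.4486


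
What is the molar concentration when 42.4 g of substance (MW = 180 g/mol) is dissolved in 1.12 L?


C = (mass / MW) / volume
C = (42.4 / 180) / 1.12
C = 0.2103 M

0.2103 M


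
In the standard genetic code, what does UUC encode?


Standard genetic code lookup.
Codon UUC -> Phe

Phe


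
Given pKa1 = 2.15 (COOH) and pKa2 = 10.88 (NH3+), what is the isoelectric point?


pI = (pKa1 + pKa2) / 2
pI = (2.15 + 10.88) / 2
pI = 6.515

6.515


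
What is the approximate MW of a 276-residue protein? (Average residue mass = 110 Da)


MW = n_residues * 110 Da
MW = 276 * 110
MW = 30360 Da

30360 Da


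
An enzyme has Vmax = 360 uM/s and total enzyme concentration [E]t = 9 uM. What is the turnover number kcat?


kcat = Vmax / [E]t
kcat = 360 / 9
kcat = 40.0 s^-1

40.0 s^-1


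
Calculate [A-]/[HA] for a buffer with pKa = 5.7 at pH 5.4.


[A-]/[HA] = 10^(pH - pKa)
= 10^(5.4 - 5.7)
= 0.5012

0.5012


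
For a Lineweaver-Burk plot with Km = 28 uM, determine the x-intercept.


x-intercept = -1/Km
= -1/28
= -0.0357 1/uM

-0.0357 1/uM


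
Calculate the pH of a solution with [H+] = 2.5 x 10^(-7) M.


pH = -log10([H+])
pH = -log10(2.5 x 10^(-7))
pH = 6.6021

6.6021


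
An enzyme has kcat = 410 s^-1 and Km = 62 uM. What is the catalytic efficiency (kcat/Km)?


Catalytic efficiency = kcat / Km
= 410 / 62
= 6.6129 uM^-1*s^-1

6.6129 uM^-1*s^-1


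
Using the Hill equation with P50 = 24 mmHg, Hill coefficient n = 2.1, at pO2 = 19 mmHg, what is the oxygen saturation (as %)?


Y = pO2^n / (P50^n + pO2^n)
Y = 19^2.1 / (24^2.1 + 19^2.1)
Y = 37.98%

37.98%


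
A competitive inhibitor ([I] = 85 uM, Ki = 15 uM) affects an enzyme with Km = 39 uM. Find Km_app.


Km_app = Km * (1 + [I]/Ki)
Km_app = 39 * (1 + 85/15)
Km_app = 260.0 uM

260.0 uM


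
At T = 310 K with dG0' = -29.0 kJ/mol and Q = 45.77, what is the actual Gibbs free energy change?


dG = dG0' + RT * ln(Q) / 1000
dG = -29.0 + 8.314 * 310 * ln(45.77) / 1000
dG = -19.1452 kJ/mol

-19.1452 kJ/mol


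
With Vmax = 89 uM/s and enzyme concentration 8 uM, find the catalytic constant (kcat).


kcat = Vmax / [E]t
kcat = 89 / 8
kcat = 11.125 s^-1

11.125 s^-1


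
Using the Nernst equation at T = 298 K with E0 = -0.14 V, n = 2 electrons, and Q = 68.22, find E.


E = E0 - (RT/nF) * ln(Q)
E = -0.14 - (8.314 * 298 / (2 * 96485)) * ln(68.22)
E = -0.1942 V

-0.1942 V


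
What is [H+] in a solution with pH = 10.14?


[H+] = 10^(-pH)
[H+] = 10^(-10.14)
[H+] = 7.244e-11 M

7.244e-11 M


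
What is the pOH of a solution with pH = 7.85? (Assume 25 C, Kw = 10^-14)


pOH = 14 - pH
pOH = 14 - 7.85
pOH = 6.15

6.15


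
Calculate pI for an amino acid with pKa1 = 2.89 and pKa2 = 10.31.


pI = (pKa1 + pKa2) / 2
pI = (2.89 + 10.31) / 2
pI = 6.6

6.6


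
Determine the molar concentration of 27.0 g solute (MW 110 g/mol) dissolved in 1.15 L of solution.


C = (mass / MW) / volume
C = (27.0 / 110) / 1.15
C = 0.2134 M

0.2134 M


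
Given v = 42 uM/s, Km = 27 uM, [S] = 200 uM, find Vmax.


Vmax = v * (Km + [S]) / [S]
Vmax = 42 * (27 + 200) / 200
Vmax = 47.67 uM/s

47.67 uM/s


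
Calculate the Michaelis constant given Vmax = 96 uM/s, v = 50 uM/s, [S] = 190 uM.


Km = [S] * (Vmax - v) / v
Km = 190 * (96 - 50) / 50
Km = 174.8 uM

174.8 uM


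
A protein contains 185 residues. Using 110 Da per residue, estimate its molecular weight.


MW = n_residues * 110 Da
MW = 185 * 110
MW = 20350 Da

20350 Da


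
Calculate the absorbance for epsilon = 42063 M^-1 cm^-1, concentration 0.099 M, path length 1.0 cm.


A = epsilon * c * l
A = 42063 * 0.099 * 1.0
A = 4164.237

4164.237


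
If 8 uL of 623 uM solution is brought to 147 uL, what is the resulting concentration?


C2 = C1 * V1 / V2
C2 = 623 * 8 / 147
C2 = 33.9048 uM

33.9048 uM


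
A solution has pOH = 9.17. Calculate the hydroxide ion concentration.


[OH-] = 10^(-pOH)
[OH-] = 10^(-9.17)
[OH-] = 6.761e-10 M

6.761e-10 M


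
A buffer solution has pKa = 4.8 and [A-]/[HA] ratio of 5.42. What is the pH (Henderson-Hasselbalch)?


pH = pKa + log10([A-]/[HA])
pH = 4.8 + log10(5.42)
pH = 5.534

5.534


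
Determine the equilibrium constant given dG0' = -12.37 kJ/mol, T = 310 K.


Keq = exp(-dG0 * 1000 / (R * T))
Keq = exp(-(-12.37) * 1000 / (8.314 * 310))
Keq = 121.4523

121.4523


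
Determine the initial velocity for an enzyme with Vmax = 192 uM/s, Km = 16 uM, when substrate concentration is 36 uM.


v = Vmax * [S] / (Km + [S])
v = 192 * 36 / (16 + 36)
v = 132.9231 uM/s

132.9231 uM/s


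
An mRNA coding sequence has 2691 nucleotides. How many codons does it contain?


codons = nucleotides / 3
codons = 2691 / 3 = 897

897


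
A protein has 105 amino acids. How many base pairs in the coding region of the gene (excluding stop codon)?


Each amino acid = 1 codon = 3 bp
bp = 105 * 3 = 315 bp

315 bp


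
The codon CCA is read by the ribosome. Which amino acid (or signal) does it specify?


Standard genetic code lookup.
Codon CCA -> Pro

Pro


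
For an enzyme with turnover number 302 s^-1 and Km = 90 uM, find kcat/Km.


Catalytic efficiency = kcat / Km
= 302 / 90
= 3.3556 uM^-1*s^-1

3.3556 uM^-1*s^-1


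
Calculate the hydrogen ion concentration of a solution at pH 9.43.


[H+] = 10^(-pH)
[H+] = 10^(-9.43)
[H+] = 3.715e-10 M

3.715e-10 M


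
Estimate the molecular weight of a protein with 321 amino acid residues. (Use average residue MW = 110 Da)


MW = n_residues * 110 Da
MW = 321 * 110
MW = 35310 Da

35310 Da


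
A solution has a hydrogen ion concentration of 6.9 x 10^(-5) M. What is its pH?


pH = -log10([H+])
pH = -log10(6.9 x 10^(-5))
pH = 4.1612

4.1612


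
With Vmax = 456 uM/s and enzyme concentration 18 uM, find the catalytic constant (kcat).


kcat = Vmax / [E]t
kcat = 456 / 18
kcat = 25.3333 s^-1

25.3333 s^-1


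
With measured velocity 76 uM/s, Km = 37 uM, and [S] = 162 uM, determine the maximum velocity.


Vmax = v * (Km + [S]) / [S]
Vmax = 76 * (37 + 162) / 162
Vmax = 93.358 uM/s

93.358 uM/s


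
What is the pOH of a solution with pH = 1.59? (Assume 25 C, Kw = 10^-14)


pOH = 14 - pH
pOH = 14 - 1.59
pOH = 12.41

12.41


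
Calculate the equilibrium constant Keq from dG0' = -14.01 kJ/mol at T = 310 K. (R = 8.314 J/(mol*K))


Keq = exp(-dG0 * 1000 / (R * T))
Keq = exp(-(-14.01) * 1000 / (8.314 * 310))
Keq = 229.4848

229.4848


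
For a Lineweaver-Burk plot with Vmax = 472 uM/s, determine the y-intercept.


y-intercept = 1/Vmax
= 1/472
= 0.0021 s/uM

0.0021 s/uM


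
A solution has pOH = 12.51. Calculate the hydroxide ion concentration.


[OH-] = 10^(-pOH)
[OH-] = 10^(-12.51)
[OH-] = 3.090e-13 M

3.090e-13 M
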